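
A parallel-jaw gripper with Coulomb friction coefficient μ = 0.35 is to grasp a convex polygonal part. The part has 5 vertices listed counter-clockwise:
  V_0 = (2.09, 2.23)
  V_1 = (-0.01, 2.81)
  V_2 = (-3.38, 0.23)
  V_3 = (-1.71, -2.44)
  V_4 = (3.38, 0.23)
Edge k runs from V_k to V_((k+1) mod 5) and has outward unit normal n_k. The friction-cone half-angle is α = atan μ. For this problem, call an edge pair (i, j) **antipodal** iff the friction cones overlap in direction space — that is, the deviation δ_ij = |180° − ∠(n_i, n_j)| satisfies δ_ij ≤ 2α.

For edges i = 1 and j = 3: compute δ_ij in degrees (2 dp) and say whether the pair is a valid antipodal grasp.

δ = 9.76°, valid

α = atan 0.35 = 19.29°;  2α = 38.58°
edge 1: e_1 = (-3.37, -2.58);  n_1 = (-0.6079, +0.7940)
edge 3: e_3 = (+5.09, +2.67);  n_3 = (+0.4645, -0.8856)
∠(n_1, n_3) = 170.24°
δ = |180° − 170.24°| = 9.76°
9.76° ≤ 2α = 38.58°  →  valid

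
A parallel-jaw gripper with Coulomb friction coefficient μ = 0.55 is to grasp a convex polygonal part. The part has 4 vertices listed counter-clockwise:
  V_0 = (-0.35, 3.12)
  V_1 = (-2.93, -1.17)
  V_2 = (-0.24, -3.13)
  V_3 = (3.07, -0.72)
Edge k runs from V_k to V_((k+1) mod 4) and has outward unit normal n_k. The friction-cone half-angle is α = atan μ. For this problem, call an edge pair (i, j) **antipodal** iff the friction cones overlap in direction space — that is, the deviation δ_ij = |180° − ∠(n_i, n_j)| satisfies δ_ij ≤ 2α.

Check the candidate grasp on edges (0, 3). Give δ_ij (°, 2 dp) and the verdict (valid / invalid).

δ = 72.71°, invalid

α = atan 0.55 = 28.81°;  2α = 57.62°
edge 0: e_0 = (-2.58, -4.29);  n_0 = (-0.8570, +0.5154)
edge 3: e_3 = (-3.42, +3.84);  n_3 = (+0.7468, +0.6651)
∠(n_0, n_3) = 107.29°
δ = |180° − 107.29°| = 72.71°
72.71° > 2α = 57.62°  →  invalid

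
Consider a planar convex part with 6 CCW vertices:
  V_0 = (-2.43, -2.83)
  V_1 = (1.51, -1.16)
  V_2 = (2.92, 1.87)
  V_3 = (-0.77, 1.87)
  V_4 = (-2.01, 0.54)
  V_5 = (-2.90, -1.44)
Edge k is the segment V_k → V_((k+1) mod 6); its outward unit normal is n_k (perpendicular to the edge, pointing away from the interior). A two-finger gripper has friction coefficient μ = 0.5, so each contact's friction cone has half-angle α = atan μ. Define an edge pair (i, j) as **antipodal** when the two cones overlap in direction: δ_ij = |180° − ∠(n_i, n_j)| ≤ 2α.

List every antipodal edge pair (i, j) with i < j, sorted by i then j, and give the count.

count = 6; pairs: (0,2), (0,3), (0,4), (1,3), (1,4), (1,5)

α = atan 0.5 = 26.57°;  2α = 53.13°
n_0 = (+0.3902, -0.9207)
n_1 = (+0.9066, -0.4219)
n_2 = (+0.0000, +1.0000)
n_3 = (-0.7314, +0.6819)
n_4 = (-0.9121, +0.4100)
n_5 = (-0.9473, -0.3203)
  (0,1): δ = 137.92°  ·
  (0,2): δ = 22.97°  ✓
  (0,3): δ = 24.04°  ✓
  (0,4): δ = 42.83°  ✓
  (0,5): δ = 85.71°  ·
  (1,2): δ = 65.05°  ·
  (1,3): δ = 18.04°  ✓
  (1,4): δ = 0.75°  ✓
  (1,5): δ = 43.64°  ✓
  (2,3): δ = 132.99°  ·
  (2,4): δ = 114.20°  ·
  (2,5): δ = 71.32°  ·
  (3,4): δ = 161.21°  ·
  (3,5): δ = 118.32°  ·
  (4,5): δ = 137.11°  ·
antipodal pairs: 6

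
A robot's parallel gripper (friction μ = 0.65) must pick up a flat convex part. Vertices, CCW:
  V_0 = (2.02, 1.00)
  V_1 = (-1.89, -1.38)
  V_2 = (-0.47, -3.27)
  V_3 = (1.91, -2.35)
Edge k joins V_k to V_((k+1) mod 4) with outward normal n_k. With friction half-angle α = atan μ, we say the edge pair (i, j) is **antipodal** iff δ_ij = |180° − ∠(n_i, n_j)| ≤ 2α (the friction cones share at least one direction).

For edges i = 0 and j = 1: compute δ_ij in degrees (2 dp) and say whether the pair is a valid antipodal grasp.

δ = 84.41°, invalid

α = atan 0.65 = 33.02°;  2α = 66.05°
edge 0: e_0 = (-3.91, -2.38);  n_0 = (-0.5199, +0.8542)
edge 1: e_1 = (+1.42, -1.89);  n_1 = (-0.7995, -0.6007)
∠(n_0, n_1) = 95.59°
δ = |180° − 95.59°| = 84.41°
84.41° > 2α = 66.05°  →  invalid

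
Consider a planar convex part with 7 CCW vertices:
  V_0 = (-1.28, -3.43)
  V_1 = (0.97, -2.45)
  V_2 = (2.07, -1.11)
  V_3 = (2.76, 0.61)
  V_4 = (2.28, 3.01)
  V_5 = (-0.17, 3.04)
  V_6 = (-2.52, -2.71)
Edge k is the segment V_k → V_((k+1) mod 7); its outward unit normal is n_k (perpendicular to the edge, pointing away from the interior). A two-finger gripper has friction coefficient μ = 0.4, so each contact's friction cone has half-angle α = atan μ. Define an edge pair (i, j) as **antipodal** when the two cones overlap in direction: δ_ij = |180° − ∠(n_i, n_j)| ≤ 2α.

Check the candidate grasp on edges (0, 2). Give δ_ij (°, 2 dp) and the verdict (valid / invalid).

δ = 135.39°, invalid

α = atan 0.4 = 21.80°;  2α = 43.60°
edge 0: e_0 = (+2.25, +0.98);  n_0 = (+0.3993, -0.9168)
edge 2: e_2 = (+0.69, +1.72);  n_2 = (+0.9281, -0.3723)
∠(n_0, n_2) = 44.61°
δ = |180° − 44.61°| = 135.39°
135.39° > 2α = 43.60°  →  invalid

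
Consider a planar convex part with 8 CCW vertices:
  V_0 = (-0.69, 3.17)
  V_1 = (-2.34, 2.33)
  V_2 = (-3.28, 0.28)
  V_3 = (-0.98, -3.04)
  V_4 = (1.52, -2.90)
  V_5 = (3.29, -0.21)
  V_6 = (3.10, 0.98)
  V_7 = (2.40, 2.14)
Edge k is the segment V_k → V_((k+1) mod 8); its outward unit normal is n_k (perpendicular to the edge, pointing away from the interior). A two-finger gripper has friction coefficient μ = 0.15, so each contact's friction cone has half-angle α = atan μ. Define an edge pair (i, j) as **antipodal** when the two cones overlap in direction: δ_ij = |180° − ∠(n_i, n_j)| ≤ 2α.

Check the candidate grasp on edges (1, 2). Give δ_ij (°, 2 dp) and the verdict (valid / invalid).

δ = 120.65°, invalid

α = atan 0.15 = 8.53°;  2α = 17.06°
edge 1: e_1 = (-0.94, -2.05);  n_1 = (-0.9090, +0.4168)
edge 2: e_2 = (+2.30, -3.32);  n_2 = (-0.8220, -0.5695)
∠(n_1, n_2) = 59.35°
δ = |180° − 59.35°| = 120.65°
120.65° > 2α = 17.06°  →  invalid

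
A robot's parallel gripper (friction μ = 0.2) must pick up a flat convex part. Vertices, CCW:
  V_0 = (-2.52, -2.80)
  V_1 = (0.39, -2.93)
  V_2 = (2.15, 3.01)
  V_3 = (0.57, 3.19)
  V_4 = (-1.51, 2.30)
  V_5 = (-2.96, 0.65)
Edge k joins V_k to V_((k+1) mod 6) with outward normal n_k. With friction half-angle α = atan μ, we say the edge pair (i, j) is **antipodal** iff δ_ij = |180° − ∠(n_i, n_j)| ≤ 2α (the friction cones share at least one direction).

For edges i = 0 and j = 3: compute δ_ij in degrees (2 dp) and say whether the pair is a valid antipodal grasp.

δ = 25.72°, invalid

α = atan 0.2 = 11.31°;  2α = 22.62°
edge 0: e_0 = (+2.91, -0.13);  n_0 = (-0.0446, -0.9990)
edge 3: e_3 = (-2.08, -0.89);  n_3 = (-0.3934, +0.9194)
∠(n_0, n_3) = 154.28°
δ = |180° − 154.28°| = 25.72°
25.72° > 2α = 22.62°  →  invalid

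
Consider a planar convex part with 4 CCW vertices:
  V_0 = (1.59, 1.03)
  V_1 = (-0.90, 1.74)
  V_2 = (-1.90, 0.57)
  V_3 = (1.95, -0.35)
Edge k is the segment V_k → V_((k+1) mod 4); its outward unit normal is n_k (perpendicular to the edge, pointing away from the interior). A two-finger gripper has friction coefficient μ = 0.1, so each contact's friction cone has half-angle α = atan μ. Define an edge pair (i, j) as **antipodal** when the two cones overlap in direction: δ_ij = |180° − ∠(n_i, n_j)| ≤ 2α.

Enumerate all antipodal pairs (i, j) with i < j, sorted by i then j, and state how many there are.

count = 1; pairs: (0,2)

α = atan 0.1 = 5.71°;  2α = 11.42°
n_0 = (+0.2742, +0.9617)
n_1 = (-0.7602, +0.6497)
n_2 = (-0.2324, -0.9726)
n_3 = (+0.9676, +0.2524)
  (0,1): δ = 114.61°  ·
  (0,2): δ = 2.48°  ✓
  (0,3): δ = 120.54°  ·
  (1,2): δ = 62.92°  ·
  (1,3): δ = 55.14°  ·
  (2,3): δ = 61.94°  ·
antipodal pairs: 1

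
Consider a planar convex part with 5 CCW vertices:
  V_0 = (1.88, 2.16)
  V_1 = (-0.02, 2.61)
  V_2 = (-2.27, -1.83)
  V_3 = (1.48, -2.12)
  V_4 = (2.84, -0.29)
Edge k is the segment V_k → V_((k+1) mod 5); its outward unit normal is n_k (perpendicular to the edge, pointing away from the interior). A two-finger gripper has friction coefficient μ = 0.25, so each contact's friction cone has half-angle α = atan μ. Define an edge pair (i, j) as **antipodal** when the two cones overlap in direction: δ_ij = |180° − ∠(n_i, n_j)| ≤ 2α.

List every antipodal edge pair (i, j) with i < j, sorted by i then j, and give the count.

α = atan 0.25 = 14.04°;  2α = 28.07°
n_0 = (+0.2305, +0.9731)
n_1 = (-0.8920, +0.4520)
n_2 = (-0.0771, -0.9970)
n_3 = (+0.8026, -0.5965)
n_4 = (+0.9311, +0.3648)
  (0,1): δ = 103.55°  ·
  (0,2): δ = 8.90°  ✓
  (0,3): δ = 66.71°  ·
  (0,4): δ = 124.72°  ·
  (1,2): δ = 67.55°  ·
  (1,3): δ = 9.74°  ✓
  (1,4): δ = 48.27°  ·
  (2,3): δ = 122.20°  ·
  (2,4): δ = 64.18°  ·
  (3,4): δ = 121.98°  ·
antipodal pairs: 2

count = 2; pairs: (0,2), (1,3)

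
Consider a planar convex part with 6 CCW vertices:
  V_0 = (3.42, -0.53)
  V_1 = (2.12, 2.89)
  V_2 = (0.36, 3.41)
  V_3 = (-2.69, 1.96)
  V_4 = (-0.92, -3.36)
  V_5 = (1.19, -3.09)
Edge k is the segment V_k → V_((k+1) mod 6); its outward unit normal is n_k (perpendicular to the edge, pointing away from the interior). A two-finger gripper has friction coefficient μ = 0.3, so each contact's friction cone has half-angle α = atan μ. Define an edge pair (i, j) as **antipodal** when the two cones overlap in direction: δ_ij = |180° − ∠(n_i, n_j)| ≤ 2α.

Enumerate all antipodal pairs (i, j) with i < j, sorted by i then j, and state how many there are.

count = 4; pairs: (0,3), (1,4), (2,4), (2,5)

α = atan 0.3 = 16.70°;  2α = 33.40°
n_0 = (+0.9347, +0.3553)
n_1 = (+0.2833, +0.9590)
n_2 = (-0.4294, +0.9031)
n_3 = (-0.9489, -0.3157)
n_4 = (+0.1269, -0.9919)
n_5 = (+0.7540, -0.6568)
  (0,1): δ = 127.27°  ·
  (0,2): δ = 85.39°  ·
  (0,3): δ = 2.41°  ✓
  (0,4): δ = 76.48°  ·
  (0,5): δ = 118.13°  ·
  (1,2): δ = 138.11°  ·
  (1,3): δ = 55.14°  ·
  (1,4): δ = 23.75°  ✓
  (1,5): δ = 65.40°  ·
  (2,3): δ = 97.02°  ·
  (2,4): δ = 18.13°  ✓
  (2,5): δ = 23.51°  ✓
  (3,4): δ = 101.11°  ·
  (3,5): δ = 59.46°  ·
  (4,5): δ = 138.35°  ·
antipodal pairs: 4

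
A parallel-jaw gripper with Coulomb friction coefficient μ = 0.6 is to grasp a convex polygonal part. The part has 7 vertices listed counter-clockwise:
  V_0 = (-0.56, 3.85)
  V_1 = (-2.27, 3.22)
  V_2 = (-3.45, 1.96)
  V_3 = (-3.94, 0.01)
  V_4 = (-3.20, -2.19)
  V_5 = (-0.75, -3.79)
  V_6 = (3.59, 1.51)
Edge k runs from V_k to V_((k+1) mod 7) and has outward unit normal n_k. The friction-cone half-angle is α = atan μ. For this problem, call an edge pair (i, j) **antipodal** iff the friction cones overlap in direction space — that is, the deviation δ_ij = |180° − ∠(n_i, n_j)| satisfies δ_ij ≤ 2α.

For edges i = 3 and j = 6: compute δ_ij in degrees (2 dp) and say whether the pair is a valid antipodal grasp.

α = atan 0.6 = 30.96°;  2α = 61.93°
edge 3: e_3 = (+0.74, -2.20);  n_3 = (-0.9478, -0.3188)
edge 6: e_6 = (-4.15, +2.34);  n_6 = (+0.4912, +0.8711)
∠(n_3, n_6) = 138.01°
δ = |180° − 138.01°| = 41.99°
41.99° ≤ 2α = 61.93°  →  valid

δ = 41.99°, valid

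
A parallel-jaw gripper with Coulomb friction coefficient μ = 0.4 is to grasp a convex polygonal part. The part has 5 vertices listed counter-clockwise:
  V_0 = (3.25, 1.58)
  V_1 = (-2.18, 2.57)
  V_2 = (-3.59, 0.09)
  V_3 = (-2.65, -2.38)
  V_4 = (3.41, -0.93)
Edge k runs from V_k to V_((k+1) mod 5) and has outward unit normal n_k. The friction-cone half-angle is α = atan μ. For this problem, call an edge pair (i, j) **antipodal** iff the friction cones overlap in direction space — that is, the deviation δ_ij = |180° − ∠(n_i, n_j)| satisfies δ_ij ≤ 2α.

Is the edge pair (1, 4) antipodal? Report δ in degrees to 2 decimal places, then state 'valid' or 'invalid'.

δ = 33.27°, valid

α = atan 0.4 = 21.80°;  2α = 43.60°
edge 1: e_1 = (-1.41, -2.48);  n_1 = (-0.8693, +0.4943)
edge 4: e_4 = (-0.16, +2.51);  n_4 = (+0.9980, +0.0636)
∠(n_1, n_4) = 146.73°
δ = |180° − 146.73°| = 33.27°
33.27° ≤ 2α = 43.60°  →  valid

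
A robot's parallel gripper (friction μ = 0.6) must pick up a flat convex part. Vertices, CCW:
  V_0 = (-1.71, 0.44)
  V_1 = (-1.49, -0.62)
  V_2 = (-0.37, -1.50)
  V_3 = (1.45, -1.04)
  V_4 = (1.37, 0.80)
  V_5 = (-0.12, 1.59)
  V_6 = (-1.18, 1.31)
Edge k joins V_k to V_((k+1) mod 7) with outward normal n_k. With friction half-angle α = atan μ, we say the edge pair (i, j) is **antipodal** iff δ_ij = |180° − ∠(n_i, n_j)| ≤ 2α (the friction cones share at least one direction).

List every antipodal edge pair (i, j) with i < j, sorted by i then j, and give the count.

α = atan 0.6 = 30.96°;  2α = 61.93°
n_0 = (-0.9791, -0.2032)
n_1 = (-0.6178, -0.7863)
n_2 = (+0.2450, -0.9695)
n_3 = (+0.9991, +0.0434)
n_4 = (+0.4684, +0.8835)
n_5 = (-0.2554, +0.9668)
n_6 = (-0.8540, +0.5203)
  (0,1): δ = 139.88°  ·
  (0,2): δ = 87.54°  ·
  (0,3): δ = 9.24°  ✓
  (0,4): δ = 50.34°  ✓
  (0,5): δ = 93.07°  ·
  (0,6): δ = 136.93°  ·
  (1,2): δ = 127.66°  ·
  (1,3): δ = 49.35°  ✓
  (1,4): δ = 10.22°  ✓
  (1,5): δ = 52.95°  ✓
  (1,6): δ = 96.81°  ·
  (2,3): δ = 101.69°  ·
  (2,4): δ = 42.12°  ✓
  (2,5): δ = 0.61°  ✓
  (2,6): δ = 44.47°  ✓
  (3,4): δ = 120.42°  ·
  (3,5): δ = 77.69°  ·
  (3,6): δ = 33.84°  ✓
  (4,5): δ = 137.27°  ·
  (4,6): δ = 93.42°  ·
  (5,6): δ = 136.15°  ·
antipodal pairs: 9

count = 9; pairs: (0,3), (0,4), (1,3), (1,4), (1,5), (2,4), (2,5), (2,6), (3,6)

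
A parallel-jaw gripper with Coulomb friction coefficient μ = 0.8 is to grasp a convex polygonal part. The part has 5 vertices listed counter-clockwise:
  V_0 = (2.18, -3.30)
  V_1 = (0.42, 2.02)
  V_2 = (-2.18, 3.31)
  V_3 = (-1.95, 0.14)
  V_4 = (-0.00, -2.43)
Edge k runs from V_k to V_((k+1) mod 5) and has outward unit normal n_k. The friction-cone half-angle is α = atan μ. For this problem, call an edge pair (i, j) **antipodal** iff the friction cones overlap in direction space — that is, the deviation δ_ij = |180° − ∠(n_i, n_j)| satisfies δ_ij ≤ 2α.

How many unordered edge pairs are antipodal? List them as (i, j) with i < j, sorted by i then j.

α = atan 0.8 = 38.66°;  2α = 77.32°
n_0 = (+0.9494, +0.3141)
n_1 = (+0.4445, +0.8958)
n_2 = (-0.9974, -0.0724)
n_3 = (-0.7966, -0.6045)
n_4 = (-0.3707, -0.9288)
  (0,1): δ = 134.69°  ·
  (0,2): δ = 14.16°  ✓
  (0,3): δ = 18.88°  ✓
  (0,4): δ = 49.94°  ✓
  (1,2): δ = 59.46°  ✓
  (1,3): δ = 26.42°  ✓
  (1,4): δ = 4.63°  ✓
  (2,3): δ = 146.96°  ·
  (2,4): δ = 115.91°  ·
  (3,4): δ = 148.95°  ·
antipodal pairs: 6

count = 6; pairs: (0,2), (0,3), (0,4), (1,2), (1,3), (1,4)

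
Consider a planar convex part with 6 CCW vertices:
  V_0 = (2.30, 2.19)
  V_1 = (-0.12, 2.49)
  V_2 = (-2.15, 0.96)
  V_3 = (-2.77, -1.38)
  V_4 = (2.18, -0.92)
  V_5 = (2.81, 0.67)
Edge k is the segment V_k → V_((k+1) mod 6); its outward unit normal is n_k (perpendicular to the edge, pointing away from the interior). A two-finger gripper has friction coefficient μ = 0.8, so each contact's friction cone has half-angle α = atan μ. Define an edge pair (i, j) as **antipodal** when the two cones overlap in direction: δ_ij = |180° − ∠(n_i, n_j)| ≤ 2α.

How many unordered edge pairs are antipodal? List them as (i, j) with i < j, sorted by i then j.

count = 9; pairs: (0,3), (0,4), (1,3), (1,4), (1,5), (2,3), (2,4), (2,5), (3,5)

α = atan 0.8 = 38.66°;  2α = 77.32°
n_0 = (+0.1230, +0.9924)
n_1 = (-0.6019, +0.7986)
n_2 = (-0.9666, +0.2561)
n_3 = (+0.0925, -0.9957)
n_4 = (+0.9297, -0.3684)
n_5 = (+0.9481, +0.3181)
  (0,1): δ = 135.93°  ·
  (0,2): δ = 97.77°  ·
  (0,3): δ = 12.38°  ✓
  (0,4): δ = 75.45°  ✓
  (0,5): δ = 115.61°  ·
  (1,2): δ = 141.85°  ·
  (1,3): δ = 31.70°  ✓
  (1,4): δ = 31.38°  ✓
  (1,5): δ = 71.54°  ✓
  (2,3): δ = 69.85°  ✓
  (2,4): δ = 6.77°  ✓
  (2,5): δ = 33.39°  ✓
  (3,4): δ = 116.92°  ·
  (3,5): δ = 76.76°  ✓
  (4,5): δ = 139.84°  ·
antipodal pairs: 9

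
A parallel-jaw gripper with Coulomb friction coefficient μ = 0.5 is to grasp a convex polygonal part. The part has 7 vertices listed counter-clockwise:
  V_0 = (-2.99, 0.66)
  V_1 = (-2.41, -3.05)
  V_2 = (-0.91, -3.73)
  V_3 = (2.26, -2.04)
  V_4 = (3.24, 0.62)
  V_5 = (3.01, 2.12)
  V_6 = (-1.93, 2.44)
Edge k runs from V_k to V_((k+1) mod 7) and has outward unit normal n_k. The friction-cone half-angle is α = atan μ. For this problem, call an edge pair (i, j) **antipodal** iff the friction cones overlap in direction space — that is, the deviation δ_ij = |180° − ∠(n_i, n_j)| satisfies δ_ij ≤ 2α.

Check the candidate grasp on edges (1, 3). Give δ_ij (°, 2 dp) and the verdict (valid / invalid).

δ = 85.84°, invalid

α = atan 0.5 = 26.57°;  2α = 53.13°
edge 1: e_1 = (+1.50, -0.68);  n_1 = (-0.4129, -0.9108)
edge 3: e_3 = (+0.98, +2.66);  n_3 = (+0.9383, -0.3457)
∠(n_1, n_3) = 94.16°
δ = |180° − 94.16°| = 85.84°
85.84° > 2α = 53.13°  →  invalid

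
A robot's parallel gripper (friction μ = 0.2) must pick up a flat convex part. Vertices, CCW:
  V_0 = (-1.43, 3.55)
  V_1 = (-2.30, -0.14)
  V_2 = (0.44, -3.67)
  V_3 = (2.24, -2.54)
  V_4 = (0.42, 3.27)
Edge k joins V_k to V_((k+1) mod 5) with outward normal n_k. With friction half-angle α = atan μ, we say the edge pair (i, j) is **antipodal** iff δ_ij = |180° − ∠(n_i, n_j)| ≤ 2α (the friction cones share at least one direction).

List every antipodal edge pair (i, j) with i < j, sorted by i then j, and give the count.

α = atan 0.2 = 11.31°;  2α = 22.62°
n_0 = (-0.9733, +0.2295)
n_1 = (-0.7900, -0.6132)
n_2 = (+0.5317, -0.8469)
n_3 = (+0.9543, +0.2989)
n_4 = (+0.1496, +0.9887)
  (0,1): δ = 128.91°  ·
  (0,2): δ = 44.61°  ·
  (0,3): δ = 30.66°  ·
  (0,4): δ = 94.66°  ·
  (1,2): δ = 95.70°  ·
  (1,3): δ = 20.43°  ✓
  (1,4): δ = 43.57°  ·
  (2,3): δ = 104.73°  ·
  (2,4): δ = 40.73°  ·
  (3,4): δ = 116.00°  ·
antipodal pairs: 1

count = 1; pairs: (1,3)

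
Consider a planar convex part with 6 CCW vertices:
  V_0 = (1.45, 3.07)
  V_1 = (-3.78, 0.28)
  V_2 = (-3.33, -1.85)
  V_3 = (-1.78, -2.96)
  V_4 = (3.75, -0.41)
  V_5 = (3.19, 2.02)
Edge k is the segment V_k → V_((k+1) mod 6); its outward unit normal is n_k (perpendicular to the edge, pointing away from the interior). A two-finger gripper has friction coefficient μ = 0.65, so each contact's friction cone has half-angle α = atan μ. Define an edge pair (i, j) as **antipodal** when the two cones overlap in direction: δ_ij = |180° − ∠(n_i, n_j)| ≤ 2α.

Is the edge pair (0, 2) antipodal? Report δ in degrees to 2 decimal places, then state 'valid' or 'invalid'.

α = atan 0.65 = 33.02°;  2α = 66.05°
edge 0: e_0 = (-5.23, -2.79);  n_0 = (-0.4707, +0.8823)
edge 2: e_2 = (+1.55, -1.11);  n_2 = (-0.5822, -0.8130)
∠(n_0, n_2) = 116.31°
δ = |180° − 116.31°| = 63.69°
63.69° ≤ 2α = 66.05°  →  valid

δ = 63.69°, valid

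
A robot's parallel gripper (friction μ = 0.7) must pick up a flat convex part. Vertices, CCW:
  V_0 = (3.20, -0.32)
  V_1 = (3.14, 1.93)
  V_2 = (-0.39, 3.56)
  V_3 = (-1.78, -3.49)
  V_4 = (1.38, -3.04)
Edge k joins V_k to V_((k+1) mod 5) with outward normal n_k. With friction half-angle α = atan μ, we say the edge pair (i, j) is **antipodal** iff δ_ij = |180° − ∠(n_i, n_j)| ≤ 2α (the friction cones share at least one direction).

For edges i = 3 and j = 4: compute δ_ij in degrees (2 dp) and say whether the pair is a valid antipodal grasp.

α = atan 0.7 = 34.99°;  2α = 69.98°
edge 3: e_3 = (+3.16, +0.45);  n_3 = (+0.1410, -0.9900)
edge 4: e_4 = (+1.82, +2.72);  n_4 = (+0.8311, -0.5561)
∠(n_3, n_4) = 48.11°
δ = |180° − 48.11°| = 131.89°
131.89° > 2α = 69.98°  →  invalid

δ = 131.89°, invalid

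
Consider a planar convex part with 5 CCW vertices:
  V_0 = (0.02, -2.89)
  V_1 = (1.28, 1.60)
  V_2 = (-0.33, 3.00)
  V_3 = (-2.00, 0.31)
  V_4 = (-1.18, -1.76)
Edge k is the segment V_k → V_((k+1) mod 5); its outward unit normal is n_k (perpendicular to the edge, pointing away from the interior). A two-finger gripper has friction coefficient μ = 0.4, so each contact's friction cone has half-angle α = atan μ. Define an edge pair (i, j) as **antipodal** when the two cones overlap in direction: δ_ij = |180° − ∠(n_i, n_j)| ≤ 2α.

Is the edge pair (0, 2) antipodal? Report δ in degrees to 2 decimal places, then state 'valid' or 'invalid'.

α = atan 0.4 = 21.80°;  2α = 43.60°
edge 0: e_0 = (+1.26, +4.49);  n_0 = (+0.9628, -0.2702)
edge 2: e_2 = (-1.67, -2.69);  n_2 = (-0.8496, +0.5274)
∠(n_0, n_2) = 163.84°
δ = |180° − 163.84°| = 16.16°
16.16° ≤ 2α = 43.60°  →  valid

δ = 16.16°, valid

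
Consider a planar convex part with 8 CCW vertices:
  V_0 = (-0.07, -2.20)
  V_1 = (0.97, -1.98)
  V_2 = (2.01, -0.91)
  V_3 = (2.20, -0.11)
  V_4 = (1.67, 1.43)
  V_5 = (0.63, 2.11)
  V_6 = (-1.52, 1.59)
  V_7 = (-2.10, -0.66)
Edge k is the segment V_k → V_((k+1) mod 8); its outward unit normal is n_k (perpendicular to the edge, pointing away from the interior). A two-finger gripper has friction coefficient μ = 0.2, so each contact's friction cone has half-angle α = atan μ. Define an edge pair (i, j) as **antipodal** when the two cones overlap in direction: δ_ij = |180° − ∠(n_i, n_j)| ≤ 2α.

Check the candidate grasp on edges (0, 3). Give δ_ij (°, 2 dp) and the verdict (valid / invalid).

α = atan 0.2 = 11.31°;  2α = 22.62°
edge 0: e_0 = (+1.04, +0.22);  n_0 = (+0.2070, -0.9783)
edge 3: e_3 = (-0.53, +1.54);  n_3 = (+0.9456, +0.3254)
∠(n_0, n_3) = 97.05°
δ = |180° − 97.05°| = 82.95°
82.95° > 2α = 22.62°  →  invalid

δ = 82.95°, invalid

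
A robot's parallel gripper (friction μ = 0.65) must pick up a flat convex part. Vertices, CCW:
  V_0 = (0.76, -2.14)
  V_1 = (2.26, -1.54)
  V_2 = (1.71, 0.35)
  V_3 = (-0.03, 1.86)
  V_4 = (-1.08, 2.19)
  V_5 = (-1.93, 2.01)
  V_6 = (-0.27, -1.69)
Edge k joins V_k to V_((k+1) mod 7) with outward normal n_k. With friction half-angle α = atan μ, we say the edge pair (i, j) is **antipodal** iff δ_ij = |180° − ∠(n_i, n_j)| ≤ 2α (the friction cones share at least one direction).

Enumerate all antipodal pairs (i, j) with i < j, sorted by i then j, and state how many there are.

count = 10; pairs: (0,2), (0,3), (0,4), (1,5), (1,6), (2,5), (2,6), (3,5), (3,6), (4,6)

α = atan 0.65 = 33.02°;  2α = 66.05°
n_0 = (+0.3714, -0.9285)
n_1 = (+0.9602, +0.2794)
n_2 = (+0.6554, +0.7553)
n_3 = (+0.2998, +0.9540)
n_4 = (-0.2072, +0.9783)
n_5 = (-0.9124, -0.4093)
n_6 = (-0.4004, -0.9164)
  (0,1): δ = 95.58°  ·
  (0,2): δ = 62.75°  ✓
  (0,3): δ = 39.25°  ✓
  (0,4): δ = 9.84°  ✓
  (0,5): δ = 92.36°  ·
  (0,6): δ = 134.60°  ·
  (1,2): δ = 147.18°  ·
  (1,3): δ = 123.67°  ·
  (1,4): δ = 94.27°  ·
  (1,5): δ = 7.94°  ✓
  (1,6): δ = 50.17°  ✓
  (2,3): δ = 156.50°  ·
  (2,4): δ = 127.09°  ·
  (2,5): δ = 24.88°  ✓
  (2,6): δ = 17.35°  ✓
  (3,4): δ = 150.60°  ·
  (3,5): δ = 48.39°  ✓
  (3,6): δ = 6.15°  ✓
  (4,5): δ = 77.79°  ·
  (4,6): δ = 35.56°  ✓
  (5,6): δ = 137.76°  ·
antipodal pairs: 10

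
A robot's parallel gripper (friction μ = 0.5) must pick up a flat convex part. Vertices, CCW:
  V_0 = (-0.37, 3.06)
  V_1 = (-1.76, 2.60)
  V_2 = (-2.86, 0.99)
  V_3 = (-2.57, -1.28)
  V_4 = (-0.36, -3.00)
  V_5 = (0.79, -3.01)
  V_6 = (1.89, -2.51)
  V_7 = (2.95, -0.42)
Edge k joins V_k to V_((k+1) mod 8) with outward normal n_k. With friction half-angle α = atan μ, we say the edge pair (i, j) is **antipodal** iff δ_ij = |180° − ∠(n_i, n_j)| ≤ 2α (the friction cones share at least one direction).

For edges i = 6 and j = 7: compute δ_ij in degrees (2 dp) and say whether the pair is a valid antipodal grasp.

δ = 109.45°, invalid

α = atan 0.5 = 26.57°;  2α = 53.13°
edge 6: e_6 = (+1.06, +2.09);  n_6 = (+0.8919, -0.4523)
edge 7: e_7 = (-3.32, +3.48);  n_7 = (+0.7235, +0.6903)
∠(n_6, n_7) = 70.55°
δ = |180° − 70.55°| = 109.45°
109.45° > 2α = 53.13°  →  invalid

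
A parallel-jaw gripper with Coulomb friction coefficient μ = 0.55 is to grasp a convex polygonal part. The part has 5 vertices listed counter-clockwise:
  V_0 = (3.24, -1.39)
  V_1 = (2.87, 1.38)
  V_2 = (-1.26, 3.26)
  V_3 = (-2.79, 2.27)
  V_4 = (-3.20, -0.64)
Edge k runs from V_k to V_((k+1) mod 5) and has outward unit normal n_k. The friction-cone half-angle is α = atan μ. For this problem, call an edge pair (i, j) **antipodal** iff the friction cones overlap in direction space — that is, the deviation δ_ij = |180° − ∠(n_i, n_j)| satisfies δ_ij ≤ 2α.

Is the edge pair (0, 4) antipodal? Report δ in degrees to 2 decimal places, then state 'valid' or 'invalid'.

α = atan 0.55 = 28.81°;  2α = 57.62°
edge 0: e_0 = (-0.37, +2.77);  n_0 = (+0.9912, +0.1324)
edge 4: e_4 = (+6.44, -0.75);  n_4 = (-0.1157, -0.9933)
∠(n_0, n_4) = 104.25°
δ = |180° − 104.25°| = 75.75°
75.75° > 2α = 57.62°  →  invalid

δ = 75.75°, invalid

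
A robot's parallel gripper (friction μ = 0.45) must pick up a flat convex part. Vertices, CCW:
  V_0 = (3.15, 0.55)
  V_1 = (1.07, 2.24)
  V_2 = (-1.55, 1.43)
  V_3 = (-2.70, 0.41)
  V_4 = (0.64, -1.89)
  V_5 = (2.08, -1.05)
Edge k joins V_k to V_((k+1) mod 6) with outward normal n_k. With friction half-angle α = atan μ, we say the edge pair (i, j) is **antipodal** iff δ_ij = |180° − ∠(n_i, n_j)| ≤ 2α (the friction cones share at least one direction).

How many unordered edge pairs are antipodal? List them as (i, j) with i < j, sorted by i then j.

count = 5; pairs: (0,3), (1,4), (1,5), (2,4), (2,5)

α = atan 0.45 = 24.23°;  2α = 48.46°
n_0 = (+0.6306, +0.7761)
n_1 = (-0.2954, +0.9554)
n_2 = (-0.6636, +0.7481)
n_3 = (-0.5672, -0.8236)
n_4 = (+0.5039, -0.8638)
n_5 = (+0.8313, -0.5559)
  (0,1): δ = 123.73°  ·
  (0,2): δ = 99.33°  ·
  (0,3): δ = 4.54°  ✓
  (0,4): δ = 69.35°  ·
  (0,5): δ = 95.32°  ·
  (1,2): δ = 155.61°  ·
  (1,3): δ = 51.73°  ·
  (1,4): δ = 13.08°  ✓
  (1,5): δ = 39.05°  ✓
  (2,3): δ = 76.12°  ·
  (2,4): δ = 11.32°  ✓
  (2,5): δ = 14.66°  ✓
  (3,4): δ = 115.19°  ·
  (3,5): δ = 89.22°  ·
  (4,5): δ = 154.03°  ·
antipodal pairs: 5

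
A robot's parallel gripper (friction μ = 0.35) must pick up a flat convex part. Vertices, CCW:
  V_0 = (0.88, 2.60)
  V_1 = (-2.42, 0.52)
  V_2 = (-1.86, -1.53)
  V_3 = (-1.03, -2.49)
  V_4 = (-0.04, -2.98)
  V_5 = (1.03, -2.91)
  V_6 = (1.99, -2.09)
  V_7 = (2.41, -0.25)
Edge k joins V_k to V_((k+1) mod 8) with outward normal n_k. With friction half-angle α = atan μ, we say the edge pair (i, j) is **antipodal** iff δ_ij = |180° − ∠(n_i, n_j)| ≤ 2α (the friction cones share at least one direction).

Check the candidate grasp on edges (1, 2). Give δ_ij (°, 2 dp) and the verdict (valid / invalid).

α = atan 0.35 = 19.29°;  2α = 38.58°
edge 1: e_1 = (+0.56, -2.05);  n_1 = (-0.9647, -0.2635)
edge 2: e_2 = (+0.83, -0.96);  n_2 = (-0.7565, -0.6540)
∠(n_1, n_2) = 25.57°
δ = |180° − 25.57°| = 154.43°
154.43° > 2α = 38.58°  →  invalid

δ = 154.43°, invalid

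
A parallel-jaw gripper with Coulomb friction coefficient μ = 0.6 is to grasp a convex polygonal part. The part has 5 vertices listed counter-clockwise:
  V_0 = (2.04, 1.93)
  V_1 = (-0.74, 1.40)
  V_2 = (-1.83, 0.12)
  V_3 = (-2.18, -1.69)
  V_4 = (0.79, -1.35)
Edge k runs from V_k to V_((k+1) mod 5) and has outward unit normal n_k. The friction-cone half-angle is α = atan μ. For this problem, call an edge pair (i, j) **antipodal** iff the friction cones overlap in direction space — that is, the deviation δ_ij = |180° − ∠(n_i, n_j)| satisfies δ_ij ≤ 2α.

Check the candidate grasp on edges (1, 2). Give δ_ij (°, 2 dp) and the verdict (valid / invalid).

α = atan 0.6 = 30.96°;  2α = 61.93°
edge 1: e_1 = (-1.09, -1.28);  n_1 = (-0.7614, +0.6483)
edge 2: e_2 = (-0.35, -1.81);  n_2 = (-0.9818, +0.1899)
∠(n_1, n_2) = 29.47°
δ = |180° − 29.47°| = 150.53°
150.53° > 2α = 61.93°  →  invalid

δ = 150.53°, invalid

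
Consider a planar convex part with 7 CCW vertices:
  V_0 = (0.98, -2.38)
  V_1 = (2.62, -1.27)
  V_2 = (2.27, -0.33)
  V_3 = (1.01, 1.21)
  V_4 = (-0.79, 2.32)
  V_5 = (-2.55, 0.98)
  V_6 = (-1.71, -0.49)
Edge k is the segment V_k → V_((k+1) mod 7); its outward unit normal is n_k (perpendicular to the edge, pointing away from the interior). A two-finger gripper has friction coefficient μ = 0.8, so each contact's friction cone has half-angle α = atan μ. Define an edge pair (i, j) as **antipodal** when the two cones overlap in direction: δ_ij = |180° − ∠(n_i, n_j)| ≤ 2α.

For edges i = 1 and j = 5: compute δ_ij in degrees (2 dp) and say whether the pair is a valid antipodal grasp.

α = atan 0.8 = 38.66°;  2α = 77.32°
edge 1: e_1 = (-0.35, +0.94);  n_1 = (+0.9371, +0.3489)
edge 5: e_5 = (+0.84, -1.47);  n_5 = (-0.8682, -0.4961)
∠(n_1, n_5) = 170.68°
δ = |180° − 170.68°| = 9.32°
9.32° ≤ 2α = 77.32°  →  valid

δ = 9.32°, valid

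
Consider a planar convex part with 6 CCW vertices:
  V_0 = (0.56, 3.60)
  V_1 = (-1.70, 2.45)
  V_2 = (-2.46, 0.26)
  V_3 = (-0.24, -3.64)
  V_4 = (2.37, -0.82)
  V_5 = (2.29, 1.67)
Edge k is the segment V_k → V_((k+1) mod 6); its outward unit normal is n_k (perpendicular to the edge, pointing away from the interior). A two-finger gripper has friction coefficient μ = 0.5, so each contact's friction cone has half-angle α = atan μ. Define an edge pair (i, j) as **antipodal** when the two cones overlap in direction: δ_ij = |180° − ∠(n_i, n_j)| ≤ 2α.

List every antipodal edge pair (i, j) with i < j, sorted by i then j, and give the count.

α = atan 0.5 = 26.57°;  2α = 53.13°
n_0 = (-0.4535, +0.8913)
n_1 = (-0.9447, +0.3279)
n_2 = (-0.8691, -0.4947)
n_3 = (+0.7339, -0.6793)
n_4 = (+0.9995, +0.0321)
n_5 = (+0.7446, +0.6675)
  (0,1): δ = 136.11°  ·
  (0,2): δ = 87.32°  ·
  (0,3): δ = 20.25°  ✓
  (0,4): δ = 64.87°  ·
  (0,5): δ = 104.90°  ·
  (1,2): δ = 131.21°  ·
  (1,3): δ = 23.65°  ✓
  (1,4): δ = 20.98°  ✓
  (1,5): δ = 61.01°  ·
  (2,3): δ = 72.44°  ·
  (2,4): δ = 27.81°  ✓
  (2,5): δ = 12.22°  ✓
  (3,4): δ = 135.37°  ·
  (3,5): δ = 95.34°  ·
  (4,5): δ = 139.97°  ·
antipodal pairs: 5

count = 5; pairs: (0,3), (1,3), (1,4), (2,4), (2,5)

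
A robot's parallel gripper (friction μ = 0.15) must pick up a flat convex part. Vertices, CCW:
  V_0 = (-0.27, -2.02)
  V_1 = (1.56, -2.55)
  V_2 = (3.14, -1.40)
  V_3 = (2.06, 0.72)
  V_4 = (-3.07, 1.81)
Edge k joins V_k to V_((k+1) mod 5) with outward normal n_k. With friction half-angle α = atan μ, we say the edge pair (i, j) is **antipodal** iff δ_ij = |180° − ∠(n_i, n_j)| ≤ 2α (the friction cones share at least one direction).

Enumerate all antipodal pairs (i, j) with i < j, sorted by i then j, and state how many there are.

count = 2; pairs: (0,3), (2,4)

α = atan 0.15 = 8.53°;  2α = 17.06°
n_0 = (-0.2782, -0.9605)
n_1 = (+0.5885, -0.8085)
n_2 = (+0.8910, +0.4539)
n_3 = (+0.2078, +0.9782)
n_4 = (-0.8073, -0.5902)
  (0,1): δ = 127.80°  ·
  (0,2): δ = 46.85°  ·
  (0,3): δ = 4.16°  ✓
  (0,4): δ = 142.32°  ·
  (1,2): δ = 99.05°  ·
  (1,3): δ = 48.04°  ·
  (1,4): δ = 90.12°  ·
  (2,3): δ = 128.99°  ·
  (2,4): δ = 9.17°  ✓
  (3,4): δ = 41.84°  ·
antipodal pairs: 2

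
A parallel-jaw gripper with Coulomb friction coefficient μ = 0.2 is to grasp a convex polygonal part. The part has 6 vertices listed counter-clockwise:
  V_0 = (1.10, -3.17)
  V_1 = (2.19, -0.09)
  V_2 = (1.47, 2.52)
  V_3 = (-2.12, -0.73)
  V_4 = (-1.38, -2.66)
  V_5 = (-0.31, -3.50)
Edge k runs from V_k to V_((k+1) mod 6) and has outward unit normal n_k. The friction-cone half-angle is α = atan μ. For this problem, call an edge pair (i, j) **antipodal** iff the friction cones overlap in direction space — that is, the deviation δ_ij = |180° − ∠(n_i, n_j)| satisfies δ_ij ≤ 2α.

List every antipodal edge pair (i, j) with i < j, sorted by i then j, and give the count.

count = 1; pairs: (1,3)

α = atan 0.2 = 11.31°;  2α = 22.62°
n_0 = (+0.9427, -0.3336)
n_1 = (+0.9640, +0.2659)
n_2 = (-0.6711, +0.7413)
n_3 = (-0.9337, -0.3580)
n_4 = (-0.6175, -0.7866)
n_5 = (+0.2279, -0.9737)
  (0,1): δ = 145.09°  ·
  (0,2): δ = 28.36°  ·
  (0,3): δ = 40.47°  ·
  (0,4): δ = 71.36°  ·
  (0,5): δ = 122.66°  ·
  (1,2): δ = 63.27°  ·
  (1,3): δ = 5.56°  ✓
  (1,4): δ = 36.44°  ·
  (1,5): δ = 87.75°  ·
  (2,3): δ = 111.18°  ·
  (2,4): δ = 80.29°  ·
  (2,5): δ = 28.98°  ·
  (3,4): δ = 149.11°  ·
  (3,5): δ = 97.81°  ·
  (4,5): δ = 128.69°  ·
antipodal pairs: 1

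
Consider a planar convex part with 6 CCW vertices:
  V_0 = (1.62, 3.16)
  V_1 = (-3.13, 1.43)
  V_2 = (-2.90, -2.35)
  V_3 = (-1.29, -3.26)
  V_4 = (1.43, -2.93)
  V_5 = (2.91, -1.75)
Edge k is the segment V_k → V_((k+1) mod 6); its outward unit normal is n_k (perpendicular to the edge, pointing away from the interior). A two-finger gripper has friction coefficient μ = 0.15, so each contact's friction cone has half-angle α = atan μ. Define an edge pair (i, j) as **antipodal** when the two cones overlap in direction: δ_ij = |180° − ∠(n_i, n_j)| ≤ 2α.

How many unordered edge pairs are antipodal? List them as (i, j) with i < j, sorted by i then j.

count = 2; pairs: (0,3), (1,5)

α = atan 0.15 = 8.53°;  2α = 17.06°
n_0 = (-0.3422, +0.9396)
n_1 = (-0.9982, -0.0607)
n_2 = (-0.4921, -0.8706)
n_3 = (+0.1204, -0.9927)
n_4 = (+0.6234, -0.7819)
n_5 = (+0.9672, +0.2541)
  (0,1): δ = 106.53°  ·
  (0,2): δ = 49.49°  ·
  (0,3): δ = 13.09°  ✓
  (0,4): δ = 18.55°  ·
  (0,5): δ = 84.71°  ·
  (1,2): δ = 122.96°  ·
  (1,3): δ = 86.56°  ·
  (1,4): δ = 54.92°  ·
  (1,5): δ = 11.24°  ✓
  (2,3): δ = 143.61°  ·
  (2,4): δ = 111.96°  ·
  (2,5): δ = 45.80°  ·
  (3,4): δ = 148.35°  ·
  (3,5): δ = 82.20°  ·
  (4,5): δ = 113.84°  ·
antipodal pairs: 2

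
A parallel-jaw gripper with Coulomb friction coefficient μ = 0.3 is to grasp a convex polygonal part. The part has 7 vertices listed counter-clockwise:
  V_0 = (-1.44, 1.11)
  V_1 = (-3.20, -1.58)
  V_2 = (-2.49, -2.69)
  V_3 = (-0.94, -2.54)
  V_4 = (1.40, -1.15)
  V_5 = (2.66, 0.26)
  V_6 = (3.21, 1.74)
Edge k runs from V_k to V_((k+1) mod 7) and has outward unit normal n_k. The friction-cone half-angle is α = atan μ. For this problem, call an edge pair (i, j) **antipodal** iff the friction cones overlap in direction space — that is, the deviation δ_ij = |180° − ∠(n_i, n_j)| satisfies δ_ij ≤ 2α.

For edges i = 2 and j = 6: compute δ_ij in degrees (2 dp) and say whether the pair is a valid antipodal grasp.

α = atan 0.3 = 16.70°;  2α = 33.40°
edge 2: e_2 = (+1.55, +0.15);  n_2 = (+0.0963, -0.9954)
edge 6: e_6 = (-4.65, -0.63);  n_6 = (-0.1343, +0.9909)
∠(n_2, n_6) = 177.81°
δ = |180° − 177.81°| = 2.19°
2.19° ≤ 2α = 33.40°  →  valid

δ = 2.19°, valid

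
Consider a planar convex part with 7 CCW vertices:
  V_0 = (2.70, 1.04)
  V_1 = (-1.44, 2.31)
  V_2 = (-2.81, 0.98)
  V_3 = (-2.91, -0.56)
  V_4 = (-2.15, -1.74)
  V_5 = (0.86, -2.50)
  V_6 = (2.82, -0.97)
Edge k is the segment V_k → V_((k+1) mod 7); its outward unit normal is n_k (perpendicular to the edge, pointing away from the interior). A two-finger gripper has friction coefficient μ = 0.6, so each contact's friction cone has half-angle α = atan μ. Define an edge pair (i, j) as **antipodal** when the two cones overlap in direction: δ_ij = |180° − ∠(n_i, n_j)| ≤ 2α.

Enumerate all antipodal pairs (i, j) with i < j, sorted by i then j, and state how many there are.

count = 9; pairs: (0,3), (0,4), (0,5), (1,4), (1,5), (1,6), (2,5), (2,6), (3,6)

α = atan 0.6 = 30.96°;  2α = 61.93°
n_0 = (+0.2933, +0.9560)
n_1 = (-0.6966, +0.7175)
n_2 = (-0.9979, +0.0648)
n_3 = (-0.8407, -0.5415)
n_4 = (-0.2448, -0.9696)
n_5 = (+0.6153, -0.7883)
n_6 = (+0.9982, +0.0596)
  (0,1): δ = 118.79°  ·
  (0,2): δ = 76.66°  ·
  (0,3): δ = 40.16°  ✓
  (0,4): δ = 2.88°  ✓
  (0,5): δ = 55.03°  ✓
  (0,6): δ = 110.47°  ·
  (1,2): δ = 137.87°  ·
  (1,3): δ = 101.37°  ·
  (1,4): δ = 58.32°  ✓
  (1,5): δ = 6.18°  ✓
  (1,6): δ = 49.27°  ✓
  (2,3): δ = 143.50°  ·
  (2,4): δ = 100.46°  ·
  (2,5): δ = 48.31°  ✓
  (2,6): δ = 7.13°  ✓
  (3,4): δ = 136.95°  ·
  (3,5): δ = 84.81°  ·
  (3,6): δ = 29.37°  ✓
  (4,5): δ = 127.85°  ·
  (4,6): δ = 72.41°  ·
  (5,6): δ = 124.56°  ·
antipodal pairs: 9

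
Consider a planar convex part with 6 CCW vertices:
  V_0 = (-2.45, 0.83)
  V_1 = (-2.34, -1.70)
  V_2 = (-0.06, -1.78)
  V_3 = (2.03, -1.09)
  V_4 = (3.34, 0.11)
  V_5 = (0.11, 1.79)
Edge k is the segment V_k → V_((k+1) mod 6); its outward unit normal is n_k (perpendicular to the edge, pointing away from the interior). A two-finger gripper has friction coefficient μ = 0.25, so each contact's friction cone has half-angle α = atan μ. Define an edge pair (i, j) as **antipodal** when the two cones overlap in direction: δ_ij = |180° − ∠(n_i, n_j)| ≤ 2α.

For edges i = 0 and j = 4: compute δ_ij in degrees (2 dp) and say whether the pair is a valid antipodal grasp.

α = atan 0.25 = 14.04°;  2α = 28.07°
edge 0: e_0 = (+0.11, -2.53);  n_0 = (-0.9991, -0.0434)
edge 4: e_4 = (-3.23, +1.68);  n_4 = (+0.4614, +0.8872)
∠(n_0, n_4) = 119.97°
δ = |180° − 119.97°| = 60.03°
60.03° > 2α = 28.07°  →  invalid

δ = 60.03°, invalid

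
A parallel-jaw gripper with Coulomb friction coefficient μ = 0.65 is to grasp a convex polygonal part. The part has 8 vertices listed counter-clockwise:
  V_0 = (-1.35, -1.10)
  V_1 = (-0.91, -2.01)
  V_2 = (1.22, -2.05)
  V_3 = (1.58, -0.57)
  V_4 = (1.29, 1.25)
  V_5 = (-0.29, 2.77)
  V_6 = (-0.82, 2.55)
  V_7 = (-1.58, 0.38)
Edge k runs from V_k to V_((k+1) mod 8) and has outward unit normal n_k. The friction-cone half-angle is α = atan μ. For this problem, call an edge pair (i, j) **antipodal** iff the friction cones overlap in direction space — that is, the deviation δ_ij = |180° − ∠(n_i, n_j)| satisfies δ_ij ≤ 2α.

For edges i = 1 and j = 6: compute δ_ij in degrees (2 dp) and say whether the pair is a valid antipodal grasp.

δ = 71.77°, invalid

α = atan 0.65 = 33.02°;  2α = 66.05°
edge 1: e_1 = (+2.13, -0.04);  n_1 = (-0.0188, -0.9998)
edge 6: e_6 = (-0.76, -2.17);  n_6 = (-0.9438, +0.3305)
∠(n_1, n_6) = 108.23°
δ = |180° − 108.23°| = 71.77°
71.77° > 2α = 66.05°  →  invalid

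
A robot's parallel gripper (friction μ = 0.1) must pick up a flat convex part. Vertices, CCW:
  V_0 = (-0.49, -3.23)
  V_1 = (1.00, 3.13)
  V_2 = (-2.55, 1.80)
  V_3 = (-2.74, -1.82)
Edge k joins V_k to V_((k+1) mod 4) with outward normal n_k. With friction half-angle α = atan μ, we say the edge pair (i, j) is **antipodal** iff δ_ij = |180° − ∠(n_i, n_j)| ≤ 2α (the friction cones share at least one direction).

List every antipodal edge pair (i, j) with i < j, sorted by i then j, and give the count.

count = 1; pairs: (0,2)

α = atan 0.1 = 5.71°;  2α = 11.42°
n_0 = (+0.9736, -0.2281)
n_1 = (-0.3508, +0.9364)
n_2 = (-0.9986, +0.0524)
n_3 = (-0.5310, -0.8474)
  (0,1): δ = 56.28°  ·
  (0,2): δ = 10.18°  ✓
  (0,3): δ = 71.11°  ·
  (1,2): δ = 113.54°  ·
  (1,3): δ = 52.61°  ·
  (2,3): δ = 119.07°  ·
antipodal pairs: 1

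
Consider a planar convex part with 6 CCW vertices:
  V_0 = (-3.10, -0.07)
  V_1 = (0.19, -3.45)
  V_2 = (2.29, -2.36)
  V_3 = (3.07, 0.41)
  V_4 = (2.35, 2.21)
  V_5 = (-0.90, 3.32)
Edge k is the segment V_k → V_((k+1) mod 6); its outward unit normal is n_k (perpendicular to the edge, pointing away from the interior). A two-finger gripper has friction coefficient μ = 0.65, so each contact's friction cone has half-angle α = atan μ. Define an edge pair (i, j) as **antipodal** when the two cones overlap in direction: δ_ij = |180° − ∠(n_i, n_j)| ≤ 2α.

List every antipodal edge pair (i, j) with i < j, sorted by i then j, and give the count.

α = atan 0.65 = 33.02°;  2α = 66.05°
n_0 = (-0.7166, -0.6975)
n_1 = (+0.4607, -0.8876)
n_2 = (+0.9626, -0.2710)
n_3 = (+0.9285, +0.3714)
n_4 = (+0.3232, +0.9463)
n_5 = (-0.8388, +0.5444)
  (0,1): δ = 106.80°  ·
  (0,2): δ = 59.95°  ✓
  (0,3): δ = 22.43°  ✓
  (0,4): δ = 26.92°  ✓
  (0,5): δ = 102.79°  ·
  (1,2): δ = 133.16°  ·
  (1,3): δ = 95.63°  ·
  (1,4): δ = 46.29°  ✓
  (1,5): δ = 29.59°  ✓
  (2,3): δ = 142.47°  ·
  (2,4): δ = 93.13°  ·
  (2,5): δ = 17.26°  ✓
  (3,4): δ = 130.66°  ·
  (3,5): δ = 54.78°  ✓
  (4,5): δ = 104.13°  ·
antipodal pairs: 7

count = 7; pairs: (0,2), (0,3), (0,4), (1,4), (1,5), (2,5), (3,5)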